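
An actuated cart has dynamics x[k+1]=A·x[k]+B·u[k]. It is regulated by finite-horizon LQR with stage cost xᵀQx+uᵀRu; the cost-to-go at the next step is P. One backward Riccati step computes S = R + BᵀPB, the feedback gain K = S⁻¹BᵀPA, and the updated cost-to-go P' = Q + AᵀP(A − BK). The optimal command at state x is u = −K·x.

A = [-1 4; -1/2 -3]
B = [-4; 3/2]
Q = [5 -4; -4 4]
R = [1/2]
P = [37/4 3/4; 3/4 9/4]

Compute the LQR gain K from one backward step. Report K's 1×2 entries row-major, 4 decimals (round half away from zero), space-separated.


BᵀP = [-35.8750 0.3750]
S = R + BᵀPB = [1/2] + [144.0625] = [144.5625]
BᵀPA = [35.6875 -144.6250]
K = S⁻¹·BᵀPA = [0.2469 -1.0004]
A−BK = [-0.0125 -0.0017; -0.8703 -1.4994]
AᵀP(A−BK) = [1.7525 2.8279; 2.8279 5.5625]
P' = Q + AᵀP(A−BK) = [6.7525 -1.1721; -1.1721 9.5625]
tr(P') = 16.3150

0.2469 -1.0004


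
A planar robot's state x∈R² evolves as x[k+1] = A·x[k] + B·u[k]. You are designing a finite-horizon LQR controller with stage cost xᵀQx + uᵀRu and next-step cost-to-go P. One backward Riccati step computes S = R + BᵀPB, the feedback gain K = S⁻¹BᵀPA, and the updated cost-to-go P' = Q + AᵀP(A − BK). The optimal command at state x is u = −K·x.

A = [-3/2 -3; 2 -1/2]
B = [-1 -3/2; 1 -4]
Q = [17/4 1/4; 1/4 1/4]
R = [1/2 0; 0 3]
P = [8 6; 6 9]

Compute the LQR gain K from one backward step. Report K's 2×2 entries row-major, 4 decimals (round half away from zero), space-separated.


BᵀP = [-2.0000 3.0000; -36.0000 -45.0000]
S = R + BᵀPB = [1/2 0; 0 3] + [5.0000 -9.0000; -9.0000 234.0000] = [5.5000 -9.0000; -9.0000 237.0000]
BᵀPA = [9.0000 4.5000; -36.0000 130.5000]
K = S⁻¹·BᵀPA = [1.4798 1.8331; -0.0957 0.6202]
A−BK = [-0.1638 -0.2365; 0.1374 0.1479]
AᵀP(A−BK) = [1.2368 1.3307; 1.3307 3.0589]
P' = Q + AᵀP(A−BK) = [5.4868 1.5807; 1.5807 3.3089]
tr(P') = 8.7957

1.4798 1.8331 -0.0957 0.6202


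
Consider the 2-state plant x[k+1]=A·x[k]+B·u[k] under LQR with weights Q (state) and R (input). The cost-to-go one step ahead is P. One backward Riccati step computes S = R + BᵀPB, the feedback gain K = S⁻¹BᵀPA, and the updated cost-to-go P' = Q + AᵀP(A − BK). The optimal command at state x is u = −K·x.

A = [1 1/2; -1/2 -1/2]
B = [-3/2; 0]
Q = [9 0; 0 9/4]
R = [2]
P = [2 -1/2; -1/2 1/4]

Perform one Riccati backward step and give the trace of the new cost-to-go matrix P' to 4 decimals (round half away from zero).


BᵀP = [-3.0000 0.7500]
S = R + BᵀPB = [2] + [4.5000] = [6.5000]
BᵀPA = [-3.3750 -1.8750]
K = S⁻¹·BᵀPA = [-0.5192 -0.2885]
A−BK = [0.2212 0.0673; -0.5000 -0.5000]
AᵀP(A−BK) = [0.8101 0.4639; 0.4639 0.2716]
P' = Q + AᵀP(A−BK) = [9.8101 0.4639; 0.4639 2.5216]
tr(P') = 12.3317

12.3317


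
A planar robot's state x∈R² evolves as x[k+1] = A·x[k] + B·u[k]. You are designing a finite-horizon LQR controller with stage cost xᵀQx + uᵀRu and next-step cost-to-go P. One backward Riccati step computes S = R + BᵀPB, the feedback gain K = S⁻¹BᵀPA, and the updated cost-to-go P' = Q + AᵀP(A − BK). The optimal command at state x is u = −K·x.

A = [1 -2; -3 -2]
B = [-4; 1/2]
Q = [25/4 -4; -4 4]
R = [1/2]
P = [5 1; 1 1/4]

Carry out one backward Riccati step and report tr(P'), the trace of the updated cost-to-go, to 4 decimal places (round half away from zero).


BᵀP = [-19.5000 -3.8750]
S = R + BᵀPB = [1/2] + [76.0625] = [76.5625]
BᵀPA = [-7.8750 46.7500]
K = S⁻¹·BᵀPA = [-0.1029 0.6106]
A−BK = [0.5886 0.4424; -2.9486 -2.3053]
AᵀP(A−BK) = [0.4400 0.3086; 0.3086 0.4539]
P' = Q + AᵀP(A−BK) = [6.6900 -3.6914; -3.6914 4.4539]
tr(P') = 11.1439

11.1439


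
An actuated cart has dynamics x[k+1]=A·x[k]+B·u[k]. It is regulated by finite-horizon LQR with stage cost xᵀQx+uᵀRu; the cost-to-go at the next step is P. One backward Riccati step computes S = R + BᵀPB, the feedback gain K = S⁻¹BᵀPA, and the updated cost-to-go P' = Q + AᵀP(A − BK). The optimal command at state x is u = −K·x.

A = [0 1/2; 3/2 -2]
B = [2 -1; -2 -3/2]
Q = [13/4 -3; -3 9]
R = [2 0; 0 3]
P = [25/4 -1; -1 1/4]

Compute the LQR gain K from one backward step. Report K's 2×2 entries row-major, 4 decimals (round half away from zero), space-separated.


BᵀP = [14.5000 -2.5000; -4.7500 0.6250]
S = R + BᵀPB = [2 0; 0 3] + [34.0000 -10.7500; -10.7500 3.8125] = [36.0000 -10.7500; -10.7500 6.8125]
BᵀPA = [-3.7500 12.2500; 0.9375 -3.6250]
K = S⁻¹·BᵀPA = [-0.1193 0.3430; -0.0506 0.0092]
A−BK = [0.1880 -0.1769; 1.1855 -1.3002]
AᵀP(A−BK) = [0.1627 -0.2223; -0.2223 0.3938]
P' = Q + AᵀP(A−BK) = [3.4127 -3.2223; -3.2223 9.3938]
tr(P') = 12.8064

-0.1193 0.3430 -0.0506 0.0092


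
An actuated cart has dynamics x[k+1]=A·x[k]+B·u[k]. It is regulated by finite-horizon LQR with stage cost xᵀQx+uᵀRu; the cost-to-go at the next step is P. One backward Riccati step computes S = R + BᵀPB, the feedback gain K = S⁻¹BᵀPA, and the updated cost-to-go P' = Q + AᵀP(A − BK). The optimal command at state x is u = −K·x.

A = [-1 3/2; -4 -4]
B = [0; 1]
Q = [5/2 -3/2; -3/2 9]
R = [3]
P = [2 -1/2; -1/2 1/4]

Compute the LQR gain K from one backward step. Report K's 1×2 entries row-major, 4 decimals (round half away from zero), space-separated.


-0.1538 -0.5385

BᵀP = [-0.5000 0.2500]
S = R + BᵀPB = [3] + [0.2500] = [3.2500]
BᵀPA = [-0.5000 -1.7500]
K = S⁻¹·BᵀPA = [-0.1538 -0.5385]
A−BK = [-1.0000 1.5000; -3.8462 -3.4615]
AᵀP(A−BK) = [1.9231 1.7308; 1.7308 13.5577]
P' = Q + AᵀP(A−BK) = [4.4231 0.2308; 0.2308 22.5577]
tr(P') = 26.9808


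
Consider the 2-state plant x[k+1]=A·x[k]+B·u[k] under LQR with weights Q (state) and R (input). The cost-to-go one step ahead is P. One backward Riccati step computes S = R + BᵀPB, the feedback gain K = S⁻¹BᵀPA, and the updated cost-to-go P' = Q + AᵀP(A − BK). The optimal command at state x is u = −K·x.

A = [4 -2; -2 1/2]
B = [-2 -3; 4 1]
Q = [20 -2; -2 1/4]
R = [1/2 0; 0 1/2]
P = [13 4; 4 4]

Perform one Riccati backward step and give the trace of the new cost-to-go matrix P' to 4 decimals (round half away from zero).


BᵀP = [-10.0000 8.0000; -35.0000 -8.0000]
S = R + BᵀPB = [1/2 0; 0 1/2] + [52.0000 38.0000; 38.0000 97.0000] = [52.5000 38.0000; 38.0000 97.5000]
BᵀPA = [-56.0000 24.0000; -124.0000 66.0000]
K = S⁻¹·BᵀPA = [-0.2036 -0.0457; -1.1925 0.6947]
A−BK = [0.0155 -0.0072; 0.0067 -0.0119]
AᵀP(A−BK) = [0.7358 -0.4123; -0.4123 0.2443]
P' = Q + AᵀP(A−BK) = [20.7358 -2.4123; -2.4123 0.4943]
tr(P') = 21.2301

21.2301


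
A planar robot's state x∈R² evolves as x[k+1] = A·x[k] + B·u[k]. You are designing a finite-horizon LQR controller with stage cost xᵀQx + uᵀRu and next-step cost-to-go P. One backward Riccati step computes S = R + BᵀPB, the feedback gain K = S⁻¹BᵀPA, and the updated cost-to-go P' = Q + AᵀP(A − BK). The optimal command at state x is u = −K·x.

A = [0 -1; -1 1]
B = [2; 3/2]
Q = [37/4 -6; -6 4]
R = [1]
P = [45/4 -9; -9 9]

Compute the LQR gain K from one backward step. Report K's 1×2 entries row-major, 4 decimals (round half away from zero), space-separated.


BᵀP = [9.0000 -4.5000]
S = R + BᵀPB = [1] + [11.2500] = [12.2500]
BᵀPA = [4.5000 -13.5000]
K = S⁻¹·BᵀPA = [0.3673 -1.1020]
A−BK = [-0.7347 1.2041; -1.5510 2.6531]
AᵀP(A−BK) = [7.3469 -13.0408; -13.0408 23.3724]
P' = Q + AᵀP(A−BK) = [16.5969 -19.0408; -19.0408 27.3724]
tr(P') = 43.9694

0.3673 -1.1020


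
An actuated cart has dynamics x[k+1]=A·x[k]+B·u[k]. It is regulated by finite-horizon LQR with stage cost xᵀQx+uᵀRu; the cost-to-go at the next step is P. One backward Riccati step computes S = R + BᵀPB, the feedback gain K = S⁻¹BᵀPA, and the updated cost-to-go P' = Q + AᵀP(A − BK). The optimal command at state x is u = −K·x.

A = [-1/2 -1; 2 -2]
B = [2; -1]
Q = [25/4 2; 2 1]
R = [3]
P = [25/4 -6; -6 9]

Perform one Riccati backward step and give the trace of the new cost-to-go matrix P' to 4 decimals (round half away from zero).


BᵀP = [18.5000 -21.0000]
S = R + BᵀPB = [3] + [58.0000] = [61.0000]
BᵀPA = [-51.2500 23.5000]
K = S⁻¹·BᵀPA = [-0.8402 0.3852]
A−BK = [1.1803 -1.7705; 1.1598 -1.6148]
AᵀP(A−BK) = [6.5041 -7.1311; -7.1311 9.1967]
P' = Q + AᵀP(A−BK) = [12.7541 -5.1311; -5.1311 10.1967]
tr(P') = 22.9508

22.9508


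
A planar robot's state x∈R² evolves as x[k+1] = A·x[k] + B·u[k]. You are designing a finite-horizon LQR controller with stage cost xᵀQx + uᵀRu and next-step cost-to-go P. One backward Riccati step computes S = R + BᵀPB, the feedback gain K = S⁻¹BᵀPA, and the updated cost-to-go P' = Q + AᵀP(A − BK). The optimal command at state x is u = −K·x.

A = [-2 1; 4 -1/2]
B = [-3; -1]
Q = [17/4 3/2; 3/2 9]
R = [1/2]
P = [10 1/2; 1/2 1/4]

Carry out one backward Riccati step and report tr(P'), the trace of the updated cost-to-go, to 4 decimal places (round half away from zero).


18.3470

BᵀP = [-30.5000 -1.7500]
S = R + BᵀPB = [1/2] + [93.2500] = [93.7500]
BᵀPA = [54.0000 -29.6250]
K = S⁻¹·BᵀPA = [0.5760 -0.3160]
A−BK = [-0.2720 0.0520; 4.5760 -0.8160]
AᵀP(A−BK) = [4.8960 -0.9360; -0.9360 0.2010]
P' = Q + AᵀP(A−BK) = [9.1460 0.5640; 0.5640 9.2010]
tr(P') = 18.3470


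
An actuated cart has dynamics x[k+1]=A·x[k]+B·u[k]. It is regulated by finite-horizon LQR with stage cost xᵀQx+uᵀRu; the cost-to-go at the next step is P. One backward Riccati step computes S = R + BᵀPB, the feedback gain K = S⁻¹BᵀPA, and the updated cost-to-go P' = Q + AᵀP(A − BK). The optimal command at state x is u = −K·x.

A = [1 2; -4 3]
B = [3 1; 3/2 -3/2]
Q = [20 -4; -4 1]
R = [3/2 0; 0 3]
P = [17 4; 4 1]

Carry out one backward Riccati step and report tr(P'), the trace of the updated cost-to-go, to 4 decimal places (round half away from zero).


BᵀP = [57.0000 13.5000; 11.0000 2.5000]
S = R + BᵀPB = [3/2 0; 0 3] + [191.2500 36.7500; 36.7500 7.2500] = [192.7500 36.7500; 36.7500 10.2500]
BᵀPA = [3.0000 154.5000; 1.0000 29.5000]
K = S⁻¹·BᵀPA = [-0.0096 0.7990; 0.1320 0.0132]
A−BK = [0.8968 -0.4103; -3.7876 1.8212]
AᵀP(A−BK) = [0.8968 -0.4103; -0.4103 1.1590]
P' = Q + AᵀP(A−BK) = [20.8968 -4.4103; -4.4103 2.1590]
tr(P') = 23.0558

23.0558


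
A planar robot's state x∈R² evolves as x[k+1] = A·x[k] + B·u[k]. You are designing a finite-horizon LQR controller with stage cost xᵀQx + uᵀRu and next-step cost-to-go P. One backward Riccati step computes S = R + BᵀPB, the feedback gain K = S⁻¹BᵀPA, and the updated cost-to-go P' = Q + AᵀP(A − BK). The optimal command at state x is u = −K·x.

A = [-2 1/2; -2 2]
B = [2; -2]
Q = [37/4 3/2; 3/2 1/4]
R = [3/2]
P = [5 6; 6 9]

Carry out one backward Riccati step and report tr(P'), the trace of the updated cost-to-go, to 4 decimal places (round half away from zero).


118.0132

BᵀP = [-2.0000 -6.0000]
S = R + BᵀPB = [3/2] + [8.0000] = [9.5000]
BᵀPA = [16.0000 -13.0000]
K = S⁻¹·BᵀPA = [1.6842 -1.3684]
A−BK = [-5.3684 3.2368; 1.3684 -0.7368]
AᵀP(A−BK) = [77.0526 -49.1053; -49.1053 31.4605]
P' = Q + AᵀP(A−BK) = [86.3026 -47.6053; -47.6053 31.7105]
tr(P') = 118.0132


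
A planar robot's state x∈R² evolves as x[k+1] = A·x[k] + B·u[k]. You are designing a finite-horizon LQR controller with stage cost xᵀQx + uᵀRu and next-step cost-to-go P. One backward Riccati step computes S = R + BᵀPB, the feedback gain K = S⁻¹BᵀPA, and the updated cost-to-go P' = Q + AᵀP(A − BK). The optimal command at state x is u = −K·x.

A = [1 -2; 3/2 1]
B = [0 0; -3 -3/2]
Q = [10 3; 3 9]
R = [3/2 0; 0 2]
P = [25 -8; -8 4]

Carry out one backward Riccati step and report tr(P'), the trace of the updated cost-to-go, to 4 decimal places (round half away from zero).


BᵀP = [24.0000 -12.0000; 12.0000 -6.0000]
S = R + BᵀPB = [3/2 0; 0 2] + [36.0000 18.0000; 18.0000 9.0000] = [37.5000 18.0000; 18.0000 11.0000]
BᵀPA = [6.0000 -60.0000; 3.0000 -30.0000]
K = S⁻¹·BᵀPA = [0.1356 -1.3559; 0.0508 -0.5085]
A−BK = [1.0000 -2.0000; 1.9831 -3.8305]
AᵀP(A−BK) = [9.0339 -18.3390; -18.3390 39.3898]
P' = Q + AᵀP(A−BK) = [19.0339 -15.3390; -15.3390 48.3898]
tr(P') = 67.4237

67.4237


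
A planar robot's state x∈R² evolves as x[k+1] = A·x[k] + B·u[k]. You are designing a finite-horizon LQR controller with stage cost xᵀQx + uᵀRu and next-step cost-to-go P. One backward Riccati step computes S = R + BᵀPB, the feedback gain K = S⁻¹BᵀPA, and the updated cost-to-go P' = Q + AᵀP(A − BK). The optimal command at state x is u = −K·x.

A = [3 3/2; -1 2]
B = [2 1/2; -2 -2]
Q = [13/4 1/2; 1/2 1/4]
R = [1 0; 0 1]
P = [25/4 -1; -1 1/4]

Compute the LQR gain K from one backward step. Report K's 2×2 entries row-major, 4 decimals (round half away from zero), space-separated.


1.2388 0.5266 0.2157 -0.1373

BᵀP = [14.5000 -2.5000; 5.1250 -1.0000]
S = R + BᵀPB = [1 0; 0 1] + [34.0000 12.2500; 12.2500 4.5625] = [35.0000 12.2500; 12.2500 5.5625]
BᵀPA = [46.0000 16.7500; 16.3750 5.6875]
K = S⁻¹·BᵀPA = [1.2388 0.5266; 0.2157 -0.1373]
A−BK = [0.4146 0.5154; 1.9090 2.7787]
AᵀP(A−BK) = [1.9835 1.1485; 1.1485 1.0224]
P' = Q + AᵀP(A−BK) = [5.2335 1.6485; 1.6485 1.2724]
tr(P') = 6.5060


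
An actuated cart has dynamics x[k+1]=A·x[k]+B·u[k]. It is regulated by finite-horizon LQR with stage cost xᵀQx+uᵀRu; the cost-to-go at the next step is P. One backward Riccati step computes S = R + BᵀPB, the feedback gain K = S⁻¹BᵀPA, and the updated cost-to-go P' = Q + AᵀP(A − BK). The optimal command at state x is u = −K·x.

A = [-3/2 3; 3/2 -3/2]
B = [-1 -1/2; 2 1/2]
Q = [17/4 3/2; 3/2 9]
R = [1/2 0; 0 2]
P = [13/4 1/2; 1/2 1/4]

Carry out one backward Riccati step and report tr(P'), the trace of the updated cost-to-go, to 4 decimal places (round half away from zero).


22.7254

BᵀP = [-2.2500 0.0000; -1.3750 -0.1250]
S = R + BᵀPB = [1/2 0; 0 2] + [2.2500 1.1250; 1.1250 0.6250] = [2.7500 1.1250; 1.1250 2.6250]
BᵀPA = [3.3750 -6.7500; 1.8750 -3.9375]
K = S⁻¹·BᵀPA = [1.1339 -2.2323; 0.2283 -0.5433]
A−BK = [-0.2520 0.4961; -0.8819 3.2362]
AᵀP(A−BK) = [1.3701 -3.2598; -3.2598 8.1053]
P' = Q + AᵀP(A−BK) = [5.6201 -1.7598; -1.7598 17.1053]
tr(P') = 22.7254


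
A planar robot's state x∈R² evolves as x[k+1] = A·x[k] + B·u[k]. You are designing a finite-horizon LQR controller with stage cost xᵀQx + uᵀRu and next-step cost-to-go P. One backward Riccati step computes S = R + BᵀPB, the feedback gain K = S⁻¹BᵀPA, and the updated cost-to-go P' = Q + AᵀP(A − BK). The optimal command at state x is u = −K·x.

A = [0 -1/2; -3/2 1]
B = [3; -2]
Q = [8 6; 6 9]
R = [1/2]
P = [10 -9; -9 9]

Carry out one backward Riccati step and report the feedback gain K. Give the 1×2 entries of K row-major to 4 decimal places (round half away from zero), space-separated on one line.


0.2878 -0.2942

BᵀP = [48.0000 -45.0000]
S = R + BᵀPB = [1/2] + [234.0000] = [234.5000]
BᵀPA = [67.5000 -69.0000]
K = S⁻¹·BᵀPA = [0.2878 -0.2942]
A−BK = [-0.8635 0.3827; -0.9243 0.4115]
AᵀP(A−BK) = [0.8204 -0.3886; -0.3886 0.1972]
P' = Q + AᵀP(A−BK) = [8.8204 5.6114; 5.6114 9.1972]
tr(P') = 18.0176


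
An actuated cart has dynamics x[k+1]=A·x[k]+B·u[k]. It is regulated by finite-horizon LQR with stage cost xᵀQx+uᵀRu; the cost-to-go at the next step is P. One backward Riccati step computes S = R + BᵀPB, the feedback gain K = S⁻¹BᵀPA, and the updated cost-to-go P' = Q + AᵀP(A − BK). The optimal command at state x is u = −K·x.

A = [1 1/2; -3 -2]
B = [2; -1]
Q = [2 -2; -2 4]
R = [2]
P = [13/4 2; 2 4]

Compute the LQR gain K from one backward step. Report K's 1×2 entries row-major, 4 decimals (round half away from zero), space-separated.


0.4091 0.2045

BᵀP = [4.5000 0.0000]
S = R + BᵀPB = [2] + [9.0000] = [11.0000]
BᵀPA = [4.5000 2.2500]
K = S⁻¹·BᵀPA = [0.4091 0.2045]
A−BK = [0.1818 0.0909; -2.5909 -1.7955]
AᵀP(A−BK) = [25.4091 17.7045; 17.7045 12.3523]
P' = Q + AᵀP(A−BK) = [27.4091 15.7045; 15.7045 16.3523]
tr(P') = 43.7614


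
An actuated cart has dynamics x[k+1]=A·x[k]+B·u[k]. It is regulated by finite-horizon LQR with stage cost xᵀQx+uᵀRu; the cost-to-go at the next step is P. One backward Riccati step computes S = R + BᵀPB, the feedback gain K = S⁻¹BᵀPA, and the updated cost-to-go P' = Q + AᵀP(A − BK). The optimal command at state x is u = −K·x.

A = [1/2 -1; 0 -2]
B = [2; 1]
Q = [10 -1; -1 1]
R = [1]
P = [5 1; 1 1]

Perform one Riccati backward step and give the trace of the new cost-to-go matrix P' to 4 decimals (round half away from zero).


12.9712

BᵀP = [11.0000 3.0000]
S = R + BᵀPB = [1] + [25.0000] = [26.0000]
BᵀPA = [5.5000 -17.0000]
K = S⁻¹·BᵀPA = [0.2115 -0.6538]
A−BK = [0.0769 0.3077; -0.2115 -1.3462]
AᵀP(A−BK) = [0.0865 0.0962; 0.0962 1.8846]
P' = Q + AᵀP(A−BK) = [10.0865 -0.9038; -0.9038 2.8846]
tr(P') = 12.9712


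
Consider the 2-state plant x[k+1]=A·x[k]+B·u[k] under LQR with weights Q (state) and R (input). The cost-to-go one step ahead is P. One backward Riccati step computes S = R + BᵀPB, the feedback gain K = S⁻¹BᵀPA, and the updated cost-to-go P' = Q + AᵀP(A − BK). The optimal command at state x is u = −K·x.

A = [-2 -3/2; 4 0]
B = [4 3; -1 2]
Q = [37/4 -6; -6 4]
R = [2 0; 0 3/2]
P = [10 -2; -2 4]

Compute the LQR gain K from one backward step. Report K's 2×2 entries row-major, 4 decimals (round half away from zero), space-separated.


BᵀP = [42.0000 -12.0000; 26.0000 2.0000]
S = R + BᵀPB = [2 0; 0 3/2] + [180.0000 102.0000; 102.0000 82.0000] = [182.0000 102.0000; 102.0000 83.5000]
BᵀPA = [-132.0000 -63.0000; -44.0000 -39.0000]
K = S⁻¹·BᵀPA = [-1.3632 -0.2676; 1.1383 -0.1402]
A−BK = [0.0380 -0.0091; 0.3601 0.0128]
AᵀP(A−BK) = [6.1390 0.5107; 0.5107 0.1746]
P' = Q + AᵀP(A−BK) = [15.3890 -5.4893; -5.4893 4.1746]
tr(P') = 19.5636

-1.3632 -0.2676 1.1383 -0.1402


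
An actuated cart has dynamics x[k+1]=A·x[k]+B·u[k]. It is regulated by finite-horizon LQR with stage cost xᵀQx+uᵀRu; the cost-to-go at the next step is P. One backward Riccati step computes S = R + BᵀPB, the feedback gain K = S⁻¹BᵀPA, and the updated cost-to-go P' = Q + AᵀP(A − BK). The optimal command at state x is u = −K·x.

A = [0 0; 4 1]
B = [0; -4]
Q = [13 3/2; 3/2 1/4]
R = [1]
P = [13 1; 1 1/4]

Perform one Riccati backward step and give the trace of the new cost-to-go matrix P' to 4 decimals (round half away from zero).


14.1000

BᵀP = [-4.0000 -1.0000]
S = R + BᵀPB = [1] + [4.0000] = [5.0000]
BᵀPA = [-4.0000 -1.0000]
K = S⁻¹·BᵀPA = [-0.8000 -0.2000]
A−BK = [0.0000 0.0000; 0.8000 0.2000]
AᵀP(A−BK) = [0.8000 0.2000; 0.2000 0.0500]
P' = Q + AᵀP(A−BK) = [13.8000 1.7000; 1.7000 0.3000]
tr(P') = 14.1000


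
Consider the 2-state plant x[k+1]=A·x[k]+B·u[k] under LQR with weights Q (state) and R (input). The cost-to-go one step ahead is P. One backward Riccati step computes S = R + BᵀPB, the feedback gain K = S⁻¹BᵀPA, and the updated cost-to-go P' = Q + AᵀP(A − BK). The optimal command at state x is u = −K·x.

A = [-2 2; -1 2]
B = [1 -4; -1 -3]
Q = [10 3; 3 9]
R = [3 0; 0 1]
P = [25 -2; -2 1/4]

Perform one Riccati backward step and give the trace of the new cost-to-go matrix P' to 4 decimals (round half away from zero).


19.5327

BᵀP = [27.0000 -2.2500; -94.0000 7.2500]
S = R + BᵀPB = [3 0; 0 1] + [29.2500 -101.2500; -101.2500 354.2500] = [32.2500 -101.2500; -101.2500 355.2500]
BᵀPA = [-51.7500 49.5000; 180.7500 -173.5000]
K = S⁻¹·BᵀPA = [-0.0691 0.0149; 0.4891 -0.4841]
A−BK = [0.0255 0.0485; 0.3983 0.5625]
AᵀP(A−BK) = [0.2688 -0.2203; -0.2203 0.2638]
P' = Q + AᵀP(A−BK) = [10.2688 2.7797; 2.7797 9.2638]
tr(P') = 19.5327


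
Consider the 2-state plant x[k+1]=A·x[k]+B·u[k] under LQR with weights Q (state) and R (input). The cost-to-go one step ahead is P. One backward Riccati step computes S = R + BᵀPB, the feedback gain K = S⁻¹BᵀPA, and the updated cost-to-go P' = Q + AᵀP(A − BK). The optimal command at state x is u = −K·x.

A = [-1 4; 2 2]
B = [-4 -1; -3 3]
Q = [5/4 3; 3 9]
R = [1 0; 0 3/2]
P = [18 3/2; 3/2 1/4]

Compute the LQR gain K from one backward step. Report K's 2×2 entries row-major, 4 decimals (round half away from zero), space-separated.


0.1272 -0.9438 0.3801 -0.1889

BᵀP = [-76.5000 -6.7500; -13.5000 -0.7500]
S = R + BᵀPB = [1 0; 0 3/2] + [326.2500 56.2500; 56.2500 11.2500] = [327.2500 56.2500; 56.2500 12.7500]
BᵀPA = [63.0000 -319.5000; 12.0000 -55.5000]
K = S⁻¹·BᵀPA = [0.1272 -0.9438; 0.3801 -0.1889]
A−BK = [-0.1112 0.0357; 1.2414 -0.2648]
AᵀP(A−BK) = [0.4266 -0.2707; -0.2707 0.9565]
P' = Q + AᵀP(A−BK) = [1.6766 2.7293; 2.7293 9.9565]
tr(P') = 11.6330


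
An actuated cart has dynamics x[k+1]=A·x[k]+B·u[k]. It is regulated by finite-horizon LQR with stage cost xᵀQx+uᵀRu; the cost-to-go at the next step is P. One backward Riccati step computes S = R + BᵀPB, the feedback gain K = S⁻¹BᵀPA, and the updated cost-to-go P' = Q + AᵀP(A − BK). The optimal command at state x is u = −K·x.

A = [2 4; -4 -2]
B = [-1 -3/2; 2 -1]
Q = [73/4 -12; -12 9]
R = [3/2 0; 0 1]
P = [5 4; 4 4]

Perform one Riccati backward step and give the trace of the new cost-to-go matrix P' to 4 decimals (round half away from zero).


35.3308

BᵀP = [3.0000 4.0000; -11.5000 -10.0000]
S = R + BᵀPB = [3/2 0; 0 1] + [5.0000 -8.5000; -8.5000 27.2500] = [6.5000 -8.5000; -8.5000 28.2500]
BᵀPA = [-10.0000 4.0000; 17.0000 -26.0000]
K = S⁻¹·BᵀPA = [-1.2391 -0.9697; 0.2290 -1.2121]
A−BK = [1.1044 1.2121; -1.2929 -1.2727]
AᵀP(A−BK) = [3.7172 2.9091; 2.9091 4.3636]
P' = Q + AᵀP(A−BK) = [21.9672 -9.0909; -9.0909 13.3636]
tr(P') = 35.3308


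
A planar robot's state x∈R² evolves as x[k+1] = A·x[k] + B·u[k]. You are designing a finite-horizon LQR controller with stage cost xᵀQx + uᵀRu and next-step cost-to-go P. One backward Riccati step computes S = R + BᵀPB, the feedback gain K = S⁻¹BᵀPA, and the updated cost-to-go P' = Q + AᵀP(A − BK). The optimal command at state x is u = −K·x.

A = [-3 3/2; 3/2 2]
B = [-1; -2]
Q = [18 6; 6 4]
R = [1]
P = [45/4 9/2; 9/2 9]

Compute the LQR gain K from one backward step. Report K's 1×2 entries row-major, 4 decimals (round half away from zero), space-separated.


BᵀP = [-20.2500 -22.5000]
S = R + BᵀPB = [1] + [65.2500] = [66.2500]
BᵀPA = [27.0000 -75.3750]
K = S⁻¹·BᵀPA = [0.4075 -1.1377]
A−BK = [-2.5925 0.3623; 2.3151 -0.2755]
AᵀP(A−BK) = [69.9962 -9.7811; -9.7811 2.5557]
P' = Q + AᵀP(A−BK) = [87.9962 -3.7811; -3.7811 6.5557]
tr(P') = 94.5519

0.4075 -1.1377


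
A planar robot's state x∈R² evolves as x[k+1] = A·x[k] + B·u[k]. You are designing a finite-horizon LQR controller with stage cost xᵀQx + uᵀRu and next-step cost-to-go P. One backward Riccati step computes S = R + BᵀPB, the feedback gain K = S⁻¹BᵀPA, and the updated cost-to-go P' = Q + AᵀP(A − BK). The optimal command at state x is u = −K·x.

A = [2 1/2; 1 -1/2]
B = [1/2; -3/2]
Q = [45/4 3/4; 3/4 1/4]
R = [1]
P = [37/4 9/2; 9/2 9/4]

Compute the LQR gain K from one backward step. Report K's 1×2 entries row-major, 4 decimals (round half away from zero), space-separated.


BᵀP = [-2.1250 -1.1250]
S = R + BᵀPB = [1] + [0.6250] = [1.6250]
BᵀPA = [-5.3750 -0.5000]
K = S⁻¹·BᵀPA = [-3.3077 -0.3077]
A−BK = [3.6538 0.6538; -3.9615 -0.9615]
AᵀP(A−BK) = [39.4712 4.2212; 4.2212 0.4712]
P' = Q + AᵀP(A−BK) = [50.7212 4.9712; 4.9712 0.7212]
tr(P') = 51.4423

-3.3077 -0.3077


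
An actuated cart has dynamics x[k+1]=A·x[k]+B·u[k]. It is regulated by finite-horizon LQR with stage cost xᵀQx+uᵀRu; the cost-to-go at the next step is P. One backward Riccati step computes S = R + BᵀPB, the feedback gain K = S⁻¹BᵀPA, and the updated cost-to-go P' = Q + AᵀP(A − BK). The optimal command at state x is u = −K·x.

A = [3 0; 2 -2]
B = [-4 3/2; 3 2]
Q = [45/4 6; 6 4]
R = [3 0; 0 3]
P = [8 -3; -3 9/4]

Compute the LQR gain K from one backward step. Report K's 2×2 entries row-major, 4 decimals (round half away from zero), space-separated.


-0.2825 -0.2140 0.9351 -0.4280

BᵀP = [-41.0000 18.7500; 6.0000 0.0000]
S = R + BᵀPB = [3 0; 0 3] + [220.2500 -24.0000; -24.0000 9.0000] = [223.2500 -24.0000; -24.0000 12.0000]
BᵀPA = [-85.5000 -37.5000; 18.0000 0.0000]
K = S⁻¹·BᵀPA = [-0.2825 -0.2140; 0.9351 -0.4280]
A−BK = [0.4675 -0.2140; 0.9772 -0.5021]
AᵀP(A−BK) = [4.0185 -1.5920; -1.5920 0.9757]
P' = Q + AᵀP(A−BK) = [15.2685 4.4080; 4.4080 4.9757]
tr(P') = 20.2443


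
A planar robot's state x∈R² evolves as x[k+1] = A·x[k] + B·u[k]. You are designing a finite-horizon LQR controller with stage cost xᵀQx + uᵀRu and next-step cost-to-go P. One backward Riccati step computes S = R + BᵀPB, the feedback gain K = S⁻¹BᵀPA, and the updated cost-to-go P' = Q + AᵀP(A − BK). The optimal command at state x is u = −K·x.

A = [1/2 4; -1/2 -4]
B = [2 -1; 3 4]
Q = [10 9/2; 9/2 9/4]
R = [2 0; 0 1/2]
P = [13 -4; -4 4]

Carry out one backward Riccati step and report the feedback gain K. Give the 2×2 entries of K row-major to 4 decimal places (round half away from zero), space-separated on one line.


BᵀP = [14.0000 4.0000; -29.0000 20.0000]
S = R + BᵀPB = [2 0; 0 1/2] + [40.0000 2.0000; 2.0000 109.0000] = [42.0000 2.0000; 2.0000 109.5000]
BᵀPA = [5.0000 40.0000; -24.5000 -196.0000]
K = S⁻¹·BᵀPA = [0.1298 1.0385; -0.2261 -1.8089]
A−BK = [0.0143 0.1140; 0.0150 0.1201]
AᵀP(A−BK) = [0.0611 0.4888; 0.4888 3.9103]
P' = Q + AᵀP(A−BK) = [10.0611 4.9888; 4.9888 6.1603]
tr(P') = 16.2214

0.1298 1.0385 -0.2261 -1.8089


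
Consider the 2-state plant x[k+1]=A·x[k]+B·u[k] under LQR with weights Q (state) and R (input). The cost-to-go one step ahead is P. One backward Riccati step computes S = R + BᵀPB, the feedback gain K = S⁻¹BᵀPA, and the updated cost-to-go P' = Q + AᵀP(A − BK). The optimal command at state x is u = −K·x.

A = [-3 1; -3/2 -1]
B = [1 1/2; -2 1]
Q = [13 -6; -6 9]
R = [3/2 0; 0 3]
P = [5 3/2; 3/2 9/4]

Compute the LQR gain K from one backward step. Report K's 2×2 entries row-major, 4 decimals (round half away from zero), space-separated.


-0.6250 0.5833 -2.2188 0.2708

BᵀP = [2.0000 -3.0000; 4.0000 3.0000]
S = R + BᵀPB = [3/2 0; 0 3] + [8.0000 -2.0000; -2.0000 5.0000] = [9.5000 -2.0000; -2.0000 8.0000]
BᵀPA = [-1.5000 5.0000; -16.5000 1.0000]
K = S⁻¹·BᵀPA = [-0.6250 0.5833; -2.2188 0.2708]
A−BK = [-1.2656 0.2813; -0.5313 -0.1042]
AᵀP(A−BK) = [26.0156 -4.0313; -4.0313 1.0625]
P' = Q + AᵀP(A−BK) = [39.0156 -10.0313; -10.0313 10.0625]
tr(P') = 49.0781


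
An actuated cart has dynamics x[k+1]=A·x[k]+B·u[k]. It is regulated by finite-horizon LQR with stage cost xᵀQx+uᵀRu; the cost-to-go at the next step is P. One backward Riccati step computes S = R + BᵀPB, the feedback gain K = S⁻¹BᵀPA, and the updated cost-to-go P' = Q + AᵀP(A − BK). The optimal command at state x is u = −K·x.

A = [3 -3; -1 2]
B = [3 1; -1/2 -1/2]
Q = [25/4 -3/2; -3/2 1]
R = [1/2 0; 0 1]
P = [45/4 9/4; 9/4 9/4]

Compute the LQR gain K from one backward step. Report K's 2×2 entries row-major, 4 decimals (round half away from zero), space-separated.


0.8489 -0.6344 0.3732 -0.8722

BᵀP = [32.6250 5.6250; 10.1250 1.1250]
S = R + BᵀPB = [1/2 0; 0 1] + [95.0625 29.8125; 29.8125 9.5625] = [95.5625 29.8125; 29.8125 10.5625]
BᵀPA = [92.2500 -86.6250; 29.2500 -28.1250]
K = S⁻¹·BᵀPA = [0.8489 -0.6344; 0.3732 -0.8722]
A−BK = [0.0801 -0.2247; -0.3890 1.2467]
AᵀP(A−BK) = [0.7720 -1.4670; -1.4670 3.7665]
P' = Q + AᵀP(A−BK) = [7.0220 -2.9670; -2.9670 4.7665]
tr(P') = 11.7885


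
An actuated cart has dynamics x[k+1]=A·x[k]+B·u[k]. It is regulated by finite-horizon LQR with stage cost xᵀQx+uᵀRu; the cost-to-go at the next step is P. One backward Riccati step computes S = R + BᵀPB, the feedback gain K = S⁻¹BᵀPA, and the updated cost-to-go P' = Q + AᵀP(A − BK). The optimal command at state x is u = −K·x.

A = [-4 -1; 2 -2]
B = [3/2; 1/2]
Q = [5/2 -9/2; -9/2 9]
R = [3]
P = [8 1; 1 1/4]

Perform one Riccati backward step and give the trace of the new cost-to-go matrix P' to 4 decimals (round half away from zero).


BᵀP = [12.5000 1.6250]
S = R + BᵀPB = [3] + [19.5625] = [22.5625]
BᵀPA = [-46.7500 -15.7500]
K = S⁻¹·BᵀPA = [-2.0720 -0.6981]
A−BK = [-0.8920 0.0471; 3.0360 -1.6510]
AᵀP(A−BK) = [16.1330 4.3657; 4.3657 2.0055]
P' = Q + AᵀP(A−BK) = [18.6330 -0.1343; -0.1343 11.0055]
tr(P') = 29.6385

29.6385


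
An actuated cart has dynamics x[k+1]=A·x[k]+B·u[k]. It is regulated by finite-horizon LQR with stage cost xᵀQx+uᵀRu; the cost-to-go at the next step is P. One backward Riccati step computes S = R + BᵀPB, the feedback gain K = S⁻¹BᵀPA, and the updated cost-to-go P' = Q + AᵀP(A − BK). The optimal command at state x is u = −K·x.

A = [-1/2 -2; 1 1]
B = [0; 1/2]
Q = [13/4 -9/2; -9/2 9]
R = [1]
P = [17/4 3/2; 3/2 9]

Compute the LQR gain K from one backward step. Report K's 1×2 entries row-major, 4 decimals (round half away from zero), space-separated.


1.2692 0.9231

BᵀP = [0.7500 4.5000]
S = R + BᵀPB = [1] + [2.2500] = [3.2500]
BᵀPA = [4.1250 3.0000]
K = S⁻¹·BᵀPA = [1.2692 0.9231]
A−BK = [-0.5000 -2.0000; 0.3654 0.5385]
AᵀP(A−BK) = [3.3269 5.6923; 5.6923 17.2308]
P' = Q + AᵀP(A−BK) = [6.5769 1.1923; 1.1923 26.2308]
tr(P') = 32.8077


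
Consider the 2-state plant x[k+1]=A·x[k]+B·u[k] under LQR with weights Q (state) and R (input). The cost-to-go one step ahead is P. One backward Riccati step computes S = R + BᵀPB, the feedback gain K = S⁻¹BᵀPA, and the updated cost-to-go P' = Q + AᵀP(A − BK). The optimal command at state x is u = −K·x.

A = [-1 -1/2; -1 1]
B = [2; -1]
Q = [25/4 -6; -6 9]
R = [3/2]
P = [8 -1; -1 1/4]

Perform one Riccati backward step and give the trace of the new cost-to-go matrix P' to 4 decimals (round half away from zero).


15.9255

BᵀP = [17.0000 -2.2500]
S = R + BᵀPB = [3/2] + [36.2500] = [37.7500]
BᵀPA = [-14.7500 -10.7500]
K = S⁻¹·BᵀPA = [-0.3907 -0.2848]
A−BK = [-0.2185 0.0695; -1.3907 0.7152]
AᵀP(A−BK) = [0.4868 0.0497; 0.0497 0.1887]
P' = Q + AᵀP(A−BK) = [6.7368 -5.9503; -5.9503 9.1887]
tr(P') = 15.9255


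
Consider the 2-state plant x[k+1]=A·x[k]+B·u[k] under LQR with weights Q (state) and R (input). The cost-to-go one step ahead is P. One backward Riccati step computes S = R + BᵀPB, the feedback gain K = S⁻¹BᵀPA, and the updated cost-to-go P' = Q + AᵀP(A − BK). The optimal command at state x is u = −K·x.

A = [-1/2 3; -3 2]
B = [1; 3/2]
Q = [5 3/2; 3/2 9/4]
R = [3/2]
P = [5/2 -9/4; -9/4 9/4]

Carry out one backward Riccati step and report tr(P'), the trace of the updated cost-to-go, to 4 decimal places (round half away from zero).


22.0828

BᵀP = [-0.8750 1.1250]
S = R + BᵀPB = [3/2] + [0.8125] = [2.3125]
BᵀPA = [-2.9375 -0.3750]
K = S⁻¹·BᵀPA = [-1.2703 -0.1622]
A−BK = [0.7703 3.1622; -1.0946 2.2432]
AᵀP(A−BK) = [10.3936 4.7736; 4.7736 4.4392]
P' = Q + AᵀP(A−BK) = [15.3936 6.2736; 6.2736 6.6892]
tr(P') = 22.0828


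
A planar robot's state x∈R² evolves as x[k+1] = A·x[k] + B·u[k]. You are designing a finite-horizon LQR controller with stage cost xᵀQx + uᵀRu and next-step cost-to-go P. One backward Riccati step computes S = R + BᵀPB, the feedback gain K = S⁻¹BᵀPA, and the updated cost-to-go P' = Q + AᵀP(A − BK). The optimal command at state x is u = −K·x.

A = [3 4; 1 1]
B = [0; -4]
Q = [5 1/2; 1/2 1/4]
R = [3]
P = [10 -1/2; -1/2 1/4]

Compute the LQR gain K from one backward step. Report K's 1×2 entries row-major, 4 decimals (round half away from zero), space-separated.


BᵀP = [2.0000 -1.0000]
S = R + BᵀPB = [3] + [4.0000] = [7.0000]
BᵀPA = [5.0000 7.0000]
K = S⁻¹·BᵀPA = [0.7143 1.0000]
A−BK = [3.0000 4.0000; 3.8571 5.0000]
AᵀP(A−BK) = [83.6786 111.7500; 111.7500 149.2500]
P' = Q + AᵀP(A−BK) = [88.6786 112.2500; 112.2500 149.5000]
tr(P') = 238.1786

0.7143 1.0000


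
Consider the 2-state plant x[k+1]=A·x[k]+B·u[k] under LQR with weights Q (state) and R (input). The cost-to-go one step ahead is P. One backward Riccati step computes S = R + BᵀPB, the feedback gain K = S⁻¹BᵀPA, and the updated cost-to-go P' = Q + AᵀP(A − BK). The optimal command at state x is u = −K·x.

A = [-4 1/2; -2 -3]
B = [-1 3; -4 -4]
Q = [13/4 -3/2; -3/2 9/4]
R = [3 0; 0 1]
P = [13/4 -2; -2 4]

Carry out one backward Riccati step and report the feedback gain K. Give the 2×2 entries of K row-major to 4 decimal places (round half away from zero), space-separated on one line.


BᵀP = [4.7500 -14.0000; 17.7500 -22.0000]
S = R + BᵀPB = [3 0; 0 1] + [51.2500 70.2500; 70.2500 141.2500] = [54.2500 70.2500; 70.2500 142.2500]
BᵀPA = [9.0000 44.3750; -27.0000 74.8750]
K = S⁻¹·BᵀPA = [1.1420 0.3783; -0.7538 0.3395]
A−BK = [-0.5967 -0.1404; -0.4472 -0.1287]
AᵀP(A−BK) = [5.3702 1.2633; 1.2633 0.6026]
P' = Q + AᵀP(A−BK) = [8.6202 -0.2367; -0.2367 2.8526]
tr(P') = 11.4728

1.1420 0.3783 -0.7538 0.3395


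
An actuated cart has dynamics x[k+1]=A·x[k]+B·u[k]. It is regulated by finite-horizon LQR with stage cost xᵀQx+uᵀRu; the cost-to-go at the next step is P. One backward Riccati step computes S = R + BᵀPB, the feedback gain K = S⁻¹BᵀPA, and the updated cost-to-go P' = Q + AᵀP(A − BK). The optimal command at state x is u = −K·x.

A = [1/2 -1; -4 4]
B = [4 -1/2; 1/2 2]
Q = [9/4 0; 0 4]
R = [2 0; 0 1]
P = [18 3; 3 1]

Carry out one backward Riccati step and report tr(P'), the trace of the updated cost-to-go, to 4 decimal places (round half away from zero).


BᵀP = [73.5000 12.5000; -3.0000 0.5000]
S = R + BᵀPB = [2 0; 0 1] + [300.2500 -11.7500; -11.7500 2.5000] = [302.2500 -11.7500; -11.7500 3.5000]
BᵀPA = [-13.2500 -23.5000; -3.5000 5.0000]
K = S⁻¹·BᵀPA = [-0.0951 -0.0255; -1.3194 1.3428]
A−BK = [0.2208 -0.2264; -1.3137 1.3272]
AᵀP(A−BK) = [2.6218 -2.6387; -2.6387 2.6856]
P' = Q + AᵀP(A−BK) = [4.8718 -2.6387; -2.6387 6.6856]
tr(P') = 11.5574

11.5574


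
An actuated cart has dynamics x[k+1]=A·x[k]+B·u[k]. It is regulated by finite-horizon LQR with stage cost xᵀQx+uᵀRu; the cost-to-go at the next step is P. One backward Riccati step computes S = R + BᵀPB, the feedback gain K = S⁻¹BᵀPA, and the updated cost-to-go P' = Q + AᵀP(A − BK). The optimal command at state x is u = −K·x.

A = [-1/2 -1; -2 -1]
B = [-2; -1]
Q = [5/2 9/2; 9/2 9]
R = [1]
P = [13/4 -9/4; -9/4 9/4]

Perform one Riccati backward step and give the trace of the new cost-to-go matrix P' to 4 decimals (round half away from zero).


BᵀP = [-4.2500 2.2500]
S = R + BᵀPB = [1] + [6.2500] = [7.2500]
BᵀPA = [-2.3750 2.0000]
K = S⁻¹·BᵀPA = [-0.3276 0.2759]
A−BK = [-1.1552 -0.4483; -2.3276 -0.7241]
AᵀP(A−BK) = [4.5345 1.1552; 1.1552 0.4483]
P' = Q + AᵀP(A−BK) = [7.0345 5.6552; 5.6552 9.4483]
tr(P') = 16.4828

16.4828


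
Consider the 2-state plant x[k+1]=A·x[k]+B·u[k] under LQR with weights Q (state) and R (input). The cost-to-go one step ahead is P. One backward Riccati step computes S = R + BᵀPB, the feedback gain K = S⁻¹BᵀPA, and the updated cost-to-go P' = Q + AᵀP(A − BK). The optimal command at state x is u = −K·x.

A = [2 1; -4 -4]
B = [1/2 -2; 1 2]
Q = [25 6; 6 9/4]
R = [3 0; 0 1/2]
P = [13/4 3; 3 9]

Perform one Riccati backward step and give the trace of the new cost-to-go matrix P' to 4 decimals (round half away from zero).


BᵀP = [4.6250 10.5000; -0.5000 12.0000]
S = R + BᵀPB = [3 0; 0 1/2] + [12.8125 11.7500; 11.7500 25.0000] = [15.8125 11.7500; 11.7500 25.5000]
BᵀPA = [-32.7500 -37.3750; -49.0000 -48.5000]
K = S⁻¹·BᵀPA = [-0.9782 -1.4451; -1.4708 -1.2361]
A−BK = [-0.4526 -0.7496; -0.0801 -0.0827]
AᵀP(A−BK) = [4.8933 6.6046; 6.6046 9.2889]
P' = Q + AᵀP(A−BK) = [29.8933 12.6046; 12.6046 11.5389]
tr(P') = 41.4322

41.4322


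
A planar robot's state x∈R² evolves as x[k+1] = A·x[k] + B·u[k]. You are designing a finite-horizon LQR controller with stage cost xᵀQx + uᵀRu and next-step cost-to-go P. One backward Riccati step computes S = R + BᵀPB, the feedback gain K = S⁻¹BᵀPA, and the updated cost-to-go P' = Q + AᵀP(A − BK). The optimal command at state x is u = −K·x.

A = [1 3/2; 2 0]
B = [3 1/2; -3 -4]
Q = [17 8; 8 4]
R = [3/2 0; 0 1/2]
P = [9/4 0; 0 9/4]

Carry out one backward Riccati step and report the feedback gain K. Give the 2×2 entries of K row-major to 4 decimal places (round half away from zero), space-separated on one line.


0.4139 0.5111 -0.7945 -0.3733

BᵀP = [6.7500 -6.7500; 1.1250 -9.0000]
S = R + BᵀPB = [3/2 0; 0 1/2] + [40.5000 30.3750; 30.3750 36.5625] = [42.0000 30.3750; 30.3750 37.0625]
BᵀPA = [-6.7500 10.1250; -16.8750 1.6875]
K = S⁻¹·BᵀPA = [0.4139 0.5111; -0.7945 -0.3733]
A−BK = [0.1556 0.1535; 0.0636 0.0399]
AᵀP(A−BK) = [0.6362 0.5250; 0.5250 0.5180]
P' = Q + AᵀP(A−BK) = [17.6362 8.5250; 8.5250 4.5180]
tr(P') = 22.1542


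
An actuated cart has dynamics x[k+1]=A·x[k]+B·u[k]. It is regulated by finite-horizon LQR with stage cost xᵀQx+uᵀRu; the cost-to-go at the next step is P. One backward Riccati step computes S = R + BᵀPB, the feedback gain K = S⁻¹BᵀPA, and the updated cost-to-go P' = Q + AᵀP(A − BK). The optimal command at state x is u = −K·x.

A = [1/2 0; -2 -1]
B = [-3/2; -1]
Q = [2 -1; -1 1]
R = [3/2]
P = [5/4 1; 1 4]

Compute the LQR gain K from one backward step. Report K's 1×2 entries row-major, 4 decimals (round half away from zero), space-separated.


BᵀP = [-2.8750 -5.5000]
S = R + BᵀPB = [3/2] + [9.8125] = [11.3125]
BᵀPA = [9.5625 5.5000]
K = S⁻¹·BᵀPA = [0.8453 0.4862]
A−BK = [1.7680 0.7293; -1.1547 -0.5138]
AᵀP(A−BK) = [6.2293 2.8508; 2.8508 1.3260]
P' = Q + AᵀP(A−BK) = [8.2293 1.8508; 1.8508 2.3260]
tr(P') = 10.5552

0.8453 0.4862


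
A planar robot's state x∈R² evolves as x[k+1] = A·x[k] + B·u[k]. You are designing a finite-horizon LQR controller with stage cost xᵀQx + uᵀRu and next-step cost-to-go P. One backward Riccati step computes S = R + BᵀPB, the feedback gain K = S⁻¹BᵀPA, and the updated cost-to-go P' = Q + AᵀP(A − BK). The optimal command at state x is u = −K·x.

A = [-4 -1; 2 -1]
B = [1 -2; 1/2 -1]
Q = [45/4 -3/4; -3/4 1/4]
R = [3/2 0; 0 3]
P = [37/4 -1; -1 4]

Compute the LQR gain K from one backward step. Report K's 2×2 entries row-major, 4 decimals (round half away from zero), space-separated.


BᵀP = [8.7500 1.0000; -17.5000 -2.0000]
S = R + BᵀPB = [3/2 0; 0 3] + [9.2500 -18.5000; -18.5000 37.0000] = [10.7500 -18.5000; -18.5000 40.0000]
BᵀPA = [-33.0000 -9.7500; 66.0000 19.5000]
K = S⁻¹·BᵀPA = [-1.1282 -0.3333; 1.1282 0.3333]
A−BK = [-0.6154 0.0000; 3.6923 -0.5000]
AᵀP(A−BK) = [68.3077 -6.0000; -6.0000 1.5000]
P' = Q + AᵀP(A−BK) = [79.5577 -6.7500; -6.7500 1.7500]
tr(P') = 81.3077

-1.1282 -0.3333 1.1282 0.3333


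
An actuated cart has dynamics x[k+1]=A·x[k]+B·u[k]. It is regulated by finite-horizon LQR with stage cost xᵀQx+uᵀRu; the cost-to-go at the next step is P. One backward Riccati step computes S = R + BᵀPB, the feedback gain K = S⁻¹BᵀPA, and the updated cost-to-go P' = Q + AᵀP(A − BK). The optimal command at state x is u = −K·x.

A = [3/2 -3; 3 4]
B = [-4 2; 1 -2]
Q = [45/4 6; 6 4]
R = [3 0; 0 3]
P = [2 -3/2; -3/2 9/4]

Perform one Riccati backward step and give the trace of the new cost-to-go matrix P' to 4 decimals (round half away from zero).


BᵀP = [-9.5000 8.2500; 7.0000 -7.5000]
S = R + BᵀPB = [3 0; 0 3] + [46.2500 -35.5000; -35.5000 29.0000] = [49.2500 -35.5000; -35.5000 32.0000]
BᵀPA = [10.5000 61.5000; -12.0000 -51.0000]
K = S⁻¹·BᵀPA = [-0.2850 0.4988; -0.6912 -1.0404]
A−BK = [1.7423 1.0760; 1.9026 1.4204]
AᵀP(A−BK) = [5.9483 4.7779; 4.7779 6.2637]
P' = Q + AᵀP(A−BK) = [17.1983 10.7779; 10.7779 10.2637]
tr(P') = 27.4620

27.4620


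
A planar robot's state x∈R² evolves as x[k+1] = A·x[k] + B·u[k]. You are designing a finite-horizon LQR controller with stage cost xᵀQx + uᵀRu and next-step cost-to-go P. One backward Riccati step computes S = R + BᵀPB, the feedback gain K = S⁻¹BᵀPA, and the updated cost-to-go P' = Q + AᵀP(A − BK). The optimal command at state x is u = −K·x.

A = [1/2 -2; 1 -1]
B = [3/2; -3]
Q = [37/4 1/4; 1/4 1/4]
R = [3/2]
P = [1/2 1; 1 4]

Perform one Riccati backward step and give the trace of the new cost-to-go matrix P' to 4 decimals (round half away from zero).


BᵀP = [-2.2500 -10.5000]
S = R + BᵀPB = [3/2] + [28.1250] = [29.6250]
BᵀPA = [-11.6250 15.0000]
K = S⁻¹·BᵀPA = [-0.3924 0.5063]
A−BK = [1.0886 -2.7595; -0.1772 0.5190]
AᵀP(A−BK) = [0.5633 -1.1139; -1.1139 2.4051]
P' = Q + AᵀP(A−BK) = [9.8133 -0.8639; -0.8639 2.6551]
tr(P') = 12.4684

12.4684
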